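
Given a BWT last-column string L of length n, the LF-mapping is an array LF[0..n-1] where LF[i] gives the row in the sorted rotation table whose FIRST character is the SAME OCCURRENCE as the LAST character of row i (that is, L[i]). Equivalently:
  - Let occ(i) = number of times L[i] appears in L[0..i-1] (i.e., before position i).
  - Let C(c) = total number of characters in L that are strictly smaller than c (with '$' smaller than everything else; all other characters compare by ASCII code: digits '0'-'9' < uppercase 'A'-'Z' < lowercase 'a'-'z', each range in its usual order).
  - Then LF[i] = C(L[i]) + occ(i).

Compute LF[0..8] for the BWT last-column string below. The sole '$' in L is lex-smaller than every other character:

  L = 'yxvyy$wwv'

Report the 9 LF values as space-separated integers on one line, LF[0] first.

Char counts: '$':1, 'v':2, 'w':2, 'x':1, 'y':3
C (first-col start): C('$')=0, C('v')=1, C('w')=3, C('x')=5, C('y')=6
L[0]='y': occ=0, LF[0]=C('y')+0=6+0=6
L[1]='x': occ=0, LF[1]=C('x')+0=5+0=5
L[2]='v': occ=0, LF[2]=C('v')+0=1+0=1
L[3]='y': occ=1, LF[3]=C('y')+1=6+1=7
L[4]='y': occ=2, LF[4]=C('y')+2=6+2=8
L[5]='$': occ=0, LF[5]=C('$')+0=0+0=0
L[6]='w': occ=0, LF[6]=C('w')+0=3+0=3
L[7]='w': occ=1, LF[7]=C('w')+1=3+1=4
L[8]='v': occ=1, LF[8]=C('v')+1=1+1=2

Answer: 6 5 1 7 8 0 3 4 2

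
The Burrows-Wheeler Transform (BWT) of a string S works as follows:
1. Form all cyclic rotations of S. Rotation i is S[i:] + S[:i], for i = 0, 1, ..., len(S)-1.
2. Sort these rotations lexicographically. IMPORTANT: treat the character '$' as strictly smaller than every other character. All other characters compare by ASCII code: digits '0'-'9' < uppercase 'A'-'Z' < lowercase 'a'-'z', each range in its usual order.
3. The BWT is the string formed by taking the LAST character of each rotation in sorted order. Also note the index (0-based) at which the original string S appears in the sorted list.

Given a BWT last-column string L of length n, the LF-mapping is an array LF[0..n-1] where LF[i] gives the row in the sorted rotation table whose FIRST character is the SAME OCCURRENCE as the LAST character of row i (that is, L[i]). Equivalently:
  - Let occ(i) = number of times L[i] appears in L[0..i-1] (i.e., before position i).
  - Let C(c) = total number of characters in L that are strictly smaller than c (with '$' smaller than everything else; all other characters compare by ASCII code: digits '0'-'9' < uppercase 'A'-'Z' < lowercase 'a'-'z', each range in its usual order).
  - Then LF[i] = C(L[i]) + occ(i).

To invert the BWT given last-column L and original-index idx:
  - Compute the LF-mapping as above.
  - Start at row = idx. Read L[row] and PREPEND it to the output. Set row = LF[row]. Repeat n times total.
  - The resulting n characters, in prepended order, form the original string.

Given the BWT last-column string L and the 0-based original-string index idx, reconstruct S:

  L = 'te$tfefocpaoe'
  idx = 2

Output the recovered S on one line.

LF mapping: 11 3 0 12 6 4 7 8 2 10 1 9 5
Walk LF starting at row 2, prepending L[row]:
  step 1: row=2, L[2]='$', prepend. Next row=LF[2]=0
  step 2: row=0, L[0]='t', prepend. Next row=LF[0]=11
  step 3: row=11, L[11]='o', prepend. Next row=LF[11]=9
  step 4: row=9, L[9]='p', prepend. Next row=LF[9]=10
  step 5: row=10, L[10]='a', prepend. Next row=LF[10]=1
  step 6: row=1, L[1]='e', prepend. Next row=LF[1]=3
  step 7: row=3, L[3]='t', prepend. Next row=LF[3]=12
  step 8: row=12, L[12]='e', prepend. Next row=LF[12]=5
  step 9: row=5, L[5]='e', prepend. Next row=LF[5]=4
  step 10: row=4, L[4]='f', prepend. Next row=LF[4]=6
  step 11: row=6, L[6]='f', prepend. Next row=LF[6]=7
  step 12: row=7, L[7]='o', prepend. Next row=LF[7]=8
  step 13: row=8, L[8]='c', prepend. Next row=LF[8]=2
Reversed output: coffeeteapot$

Answer: coffeeteapot$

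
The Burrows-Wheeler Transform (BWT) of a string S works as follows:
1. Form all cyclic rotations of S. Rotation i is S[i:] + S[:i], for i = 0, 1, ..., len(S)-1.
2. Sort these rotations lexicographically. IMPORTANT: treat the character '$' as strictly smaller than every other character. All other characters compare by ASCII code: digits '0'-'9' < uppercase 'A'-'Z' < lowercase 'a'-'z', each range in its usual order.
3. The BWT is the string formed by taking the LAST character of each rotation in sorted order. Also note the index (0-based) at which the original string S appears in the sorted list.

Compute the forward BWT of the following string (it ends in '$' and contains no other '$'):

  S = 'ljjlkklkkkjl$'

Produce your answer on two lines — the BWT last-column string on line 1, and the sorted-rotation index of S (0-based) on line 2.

All 13 rotations (rotation i = S[i:]+S[:i]):
  rot[0] = ljjlkklkkkjl$
  rot[1] = jjlkklkkkjl$l
  rot[2] = jlkklkkkjl$lj
  rot[3] = lkklkkkjl$ljj
  rot[4] = kklkkkjl$ljjl
  rot[5] = klkkkjl$ljjlk
  rot[6] = lkkkjl$ljjlkk
  rot[7] = kkkjl$ljjlkkl
  rot[8] = kkjl$ljjlkklk
  rot[9] = kjl$ljjlkklkk
  rot[10] = jl$ljjlkklkkk
  rot[11] = l$ljjlkklkkkj
  rot[12] = $ljjlkklkkkjl
Sorted (with $ < everything):
  sorted[0] = $ljjlkklkkkjl  (last char: 'l')
  sorted[1] = jjlkklkkkjl$l  (last char: 'l')
  sorted[2] = jl$ljjlkklkkk  (last char: 'k')
  sorted[3] = jlkklkkkjl$lj  (last char: 'j')
  sorted[4] = kjl$ljjlkklkk  (last char: 'k')
  sorted[5] = kkjl$ljjlkklk  (last char: 'k')
  sorted[6] = kkkjl$ljjlkkl  (last char: 'l')
  sorted[7] = kklkkkjl$ljjl  (last char: 'l')
  sorted[8] = klkkkjl$ljjlk  (last char: 'k')
  sorted[9] = l$ljjlkklkkkj  (last char: 'j')
  sorted[10] = ljjlkklkkkjl$  (last char: '$')
  sorted[11] = lkkkjl$ljjlkk  (last char: 'k')
  sorted[12] = lkklkkkjl$ljj  (last char: 'j')
Last column: llkjkkllkj$kj
Original string S is at sorted index 10

Answer: llkjkkllkj$kj
10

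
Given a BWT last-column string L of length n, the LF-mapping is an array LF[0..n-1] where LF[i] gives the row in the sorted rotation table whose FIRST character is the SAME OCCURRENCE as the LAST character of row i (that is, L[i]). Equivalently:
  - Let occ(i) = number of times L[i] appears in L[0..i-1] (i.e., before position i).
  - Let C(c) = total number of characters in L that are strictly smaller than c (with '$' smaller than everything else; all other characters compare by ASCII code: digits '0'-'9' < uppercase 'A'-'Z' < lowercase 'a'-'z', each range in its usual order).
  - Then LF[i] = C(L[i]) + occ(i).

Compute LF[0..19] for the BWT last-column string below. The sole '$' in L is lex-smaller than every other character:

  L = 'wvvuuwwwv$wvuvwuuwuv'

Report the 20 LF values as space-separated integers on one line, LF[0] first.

Char counts: '$':1, 'u':6, 'v':6, 'w':7
C (first-col start): C('$')=0, C('u')=1, C('v')=7, C('w')=13
L[0]='w': occ=0, LF[0]=C('w')+0=13+0=13
L[1]='v': occ=0, LF[1]=C('v')+0=7+0=7
L[2]='v': occ=1, LF[2]=C('v')+1=7+1=8
L[3]='u': occ=0, LF[3]=C('u')+0=1+0=1
L[4]='u': occ=1, LF[4]=C('u')+1=1+1=2
L[5]='w': occ=1, LF[5]=C('w')+1=13+1=14
L[6]='w': occ=2, LF[6]=C('w')+2=13+2=15
L[7]='w': occ=3, LF[7]=C('w')+3=13+3=16
L[8]='v': occ=2, LF[8]=C('v')+2=7+2=9
L[9]='$': occ=0, LF[9]=C('$')+0=0+0=0
L[10]='w': occ=4, LF[10]=C('w')+4=13+4=17
L[11]='v': occ=3, LF[11]=C('v')+3=7+3=10
L[12]='u': occ=2, LF[12]=C('u')+2=1+2=3
L[13]='v': occ=4, LF[13]=C('v')+4=7+4=11
L[14]='w': occ=5, LF[14]=C('w')+5=13+5=18
L[15]='u': occ=3, LF[15]=C('u')+3=1+3=4
L[16]='u': occ=4, LF[16]=C('u')+4=1+4=5
L[17]='w': occ=6, LF[17]=C('w')+6=13+6=19
L[18]='u': occ=5, LF[18]=C('u')+5=1+5=6
L[19]='v': occ=5, LF[19]=C('v')+5=7+5=12

Answer: 13 7 8 1 2 14 15 16 9 0 17 10 3 11 18 4 5 19 6 12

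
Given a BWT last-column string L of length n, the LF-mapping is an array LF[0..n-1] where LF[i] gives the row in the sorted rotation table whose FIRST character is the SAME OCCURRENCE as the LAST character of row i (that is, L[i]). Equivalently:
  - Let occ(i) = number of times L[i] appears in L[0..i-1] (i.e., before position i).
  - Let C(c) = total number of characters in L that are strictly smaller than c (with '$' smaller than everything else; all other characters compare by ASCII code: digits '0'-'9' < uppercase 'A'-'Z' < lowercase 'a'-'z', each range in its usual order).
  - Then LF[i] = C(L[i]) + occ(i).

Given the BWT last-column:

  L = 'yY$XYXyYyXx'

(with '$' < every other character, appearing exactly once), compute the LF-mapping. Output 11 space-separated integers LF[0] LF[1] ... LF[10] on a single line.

Answer: 8 4 0 1 5 2 9 6 10 3 7

Derivation:
Char counts: '$':1, 'X':3, 'Y':3, 'x':1, 'y':3
C (first-col start): C('$')=0, C('X')=1, C('Y')=4, C('x')=7, C('y')=8
L[0]='y': occ=0, LF[0]=C('y')+0=8+0=8
L[1]='Y': occ=0, LF[1]=C('Y')+0=4+0=4
L[2]='$': occ=0, LF[2]=C('$')+0=0+0=0
L[3]='X': occ=0, LF[3]=C('X')+0=1+0=1
L[4]='Y': occ=1, LF[4]=C('Y')+1=4+1=5
L[5]='X': occ=1, LF[5]=C('X')+1=1+1=2
L[6]='y': occ=1, LF[6]=C('y')+1=8+1=9
L[7]='Y': occ=2, LF[7]=C('Y')+2=4+2=6
L[8]='y': occ=2, LF[8]=C('y')+2=8+2=10
L[9]='X': occ=2, LF[9]=C('X')+2=1+2=3
L[10]='x': occ=0, LF[10]=C('x')+0=7+0=7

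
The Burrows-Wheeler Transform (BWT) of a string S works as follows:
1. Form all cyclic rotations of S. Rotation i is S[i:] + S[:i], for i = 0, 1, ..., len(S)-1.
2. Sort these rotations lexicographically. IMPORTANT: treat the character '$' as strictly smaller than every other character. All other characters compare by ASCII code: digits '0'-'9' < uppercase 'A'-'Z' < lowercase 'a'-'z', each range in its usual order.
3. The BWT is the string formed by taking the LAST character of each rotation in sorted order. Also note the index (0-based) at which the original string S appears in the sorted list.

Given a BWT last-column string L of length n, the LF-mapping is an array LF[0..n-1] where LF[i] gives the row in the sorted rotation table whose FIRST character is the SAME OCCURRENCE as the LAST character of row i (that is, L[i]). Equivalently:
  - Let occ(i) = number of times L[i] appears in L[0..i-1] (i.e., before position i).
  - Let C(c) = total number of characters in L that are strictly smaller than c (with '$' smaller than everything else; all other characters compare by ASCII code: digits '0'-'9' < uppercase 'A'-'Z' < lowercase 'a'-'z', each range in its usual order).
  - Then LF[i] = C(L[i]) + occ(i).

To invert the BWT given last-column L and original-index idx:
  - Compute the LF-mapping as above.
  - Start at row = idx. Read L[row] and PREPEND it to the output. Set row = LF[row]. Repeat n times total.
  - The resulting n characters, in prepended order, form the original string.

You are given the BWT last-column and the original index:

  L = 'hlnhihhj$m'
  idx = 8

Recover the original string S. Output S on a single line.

Answer: mnhhihjlh$

Derivation:
LF mapping: 1 7 9 2 5 3 4 6 0 8
Walk LF starting at row 8, prepending L[row]:
  step 1: row=8, L[8]='$', prepend. Next row=LF[8]=0
  step 2: row=0, L[0]='h', prepend. Next row=LF[0]=1
  step 3: row=1, L[1]='l', prepend. Next row=LF[1]=7
  step 4: row=7, L[7]='j', prepend. Next row=LF[7]=6
  step 5: row=6, L[6]='h', prepend. Next row=LF[6]=4
  step 6: row=4, L[4]='i', prepend. Next row=LF[4]=5
  step 7: row=5, L[5]='h', prepend. Next row=LF[5]=3
  step 8: row=3, L[3]='h', prepend. Next row=LF[3]=2
  step 9: row=2, L[2]='n', prepend. Next row=LF[2]=9
  step 10: row=9, L[9]='m', prepend. Next row=LF[9]=8
Reversed output: mnhhihjlh$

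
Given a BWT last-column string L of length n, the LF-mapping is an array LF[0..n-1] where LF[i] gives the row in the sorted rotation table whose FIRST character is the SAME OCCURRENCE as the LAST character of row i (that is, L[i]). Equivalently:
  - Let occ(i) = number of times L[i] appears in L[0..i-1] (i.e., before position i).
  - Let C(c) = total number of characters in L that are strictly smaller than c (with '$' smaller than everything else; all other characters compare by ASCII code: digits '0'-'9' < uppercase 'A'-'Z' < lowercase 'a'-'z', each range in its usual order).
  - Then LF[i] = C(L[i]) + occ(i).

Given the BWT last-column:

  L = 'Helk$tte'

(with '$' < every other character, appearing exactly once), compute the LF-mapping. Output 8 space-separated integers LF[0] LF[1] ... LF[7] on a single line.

Answer: 1 2 5 4 0 6 7 3

Derivation:
Char counts: '$':1, 'H':1, 'e':2, 'k':1, 'l':1, 't':2
C (first-col start): C('$')=0, C('H')=1, C('e')=2, C('k')=4, C('l')=5, C('t')=6
L[0]='H': occ=0, LF[0]=C('H')+0=1+0=1
L[1]='e': occ=0, LF[1]=C('e')+0=2+0=2
L[2]='l': occ=0, LF[2]=C('l')+0=5+0=5
L[3]='k': occ=0, LF[3]=C('k')+0=4+0=4
L[4]='$': occ=0, LF[4]=C('$')+0=0+0=0
L[5]='t': occ=0, LF[5]=C('t')+0=6+0=6
L[6]='t': occ=1, LF[6]=C('t')+1=6+1=7
L[7]='e': occ=1, LF[7]=C('e')+1=2+1=3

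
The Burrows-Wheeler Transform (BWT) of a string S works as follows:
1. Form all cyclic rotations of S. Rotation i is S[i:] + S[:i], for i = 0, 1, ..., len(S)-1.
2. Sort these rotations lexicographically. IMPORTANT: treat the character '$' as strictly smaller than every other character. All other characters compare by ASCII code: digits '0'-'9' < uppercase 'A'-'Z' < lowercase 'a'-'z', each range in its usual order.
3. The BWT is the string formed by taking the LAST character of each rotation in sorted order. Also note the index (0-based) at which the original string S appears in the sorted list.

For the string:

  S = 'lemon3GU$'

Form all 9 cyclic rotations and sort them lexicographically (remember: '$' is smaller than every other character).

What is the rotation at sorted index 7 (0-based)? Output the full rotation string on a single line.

Answer: n3GU$lemo

Derivation:
All 9 rotations (rotation i = S[i:]+S[:i]):
  rot[0] = lemon3GU$
  rot[1] = emon3GU$l
  rot[2] = mon3GU$le
  rot[3] = on3GU$lem
  rot[4] = n3GU$lemo
  rot[5] = 3GU$lemon
  rot[6] = GU$lemon3
  rot[7] = U$lemon3G
  rot[8] = $lemon3GU
Sorted (with $ < everything):
  sorted[0] = $lemon3GU
  sorted[1] = 3GU$lemon
  sorted[2] = GU$lemon3
  sorted[3] = U$lemon3G
  sorted[4] = emon3GU$l
  sorted[5] = lemon3GU$
  sorted[6] = mon3GU$le
  sorted[7] = n3GU$lemo
  sorted[8] = on3GU$lem
sorted[7] = n3GU$lemo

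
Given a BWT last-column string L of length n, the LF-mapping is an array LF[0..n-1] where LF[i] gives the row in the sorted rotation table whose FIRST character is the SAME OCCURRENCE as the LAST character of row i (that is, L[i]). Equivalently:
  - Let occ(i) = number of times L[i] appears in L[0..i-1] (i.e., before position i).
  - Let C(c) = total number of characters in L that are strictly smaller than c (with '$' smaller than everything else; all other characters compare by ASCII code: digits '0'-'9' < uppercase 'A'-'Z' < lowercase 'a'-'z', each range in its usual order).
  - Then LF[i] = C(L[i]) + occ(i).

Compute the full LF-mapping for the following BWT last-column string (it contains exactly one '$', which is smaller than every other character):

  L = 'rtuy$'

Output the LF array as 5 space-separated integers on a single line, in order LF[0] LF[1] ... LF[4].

Answer: 1 2 3 4 0

Derivation:
Char counts: '$':1, 'r':1, 't':1, 'u':1, 'y':1
C (first-col start): C('$')=0, C('r')=1, C('t')=2, C('u')=3, C('y')=4
L[0]='r': occ=0, LF[0]=C('r')+0=1+0=1
L[1]='t': occ=0, LF[1]=C('t')+0=2+0=2
L[2]='u': occ=0, LF[2]=C('u')+0=3+0=3
L[3]='y': occ=0, LF[3]=C('y')+0=4+0=4
L[4]='$': occ=0, LF[4]=C('$')+0=0+0=0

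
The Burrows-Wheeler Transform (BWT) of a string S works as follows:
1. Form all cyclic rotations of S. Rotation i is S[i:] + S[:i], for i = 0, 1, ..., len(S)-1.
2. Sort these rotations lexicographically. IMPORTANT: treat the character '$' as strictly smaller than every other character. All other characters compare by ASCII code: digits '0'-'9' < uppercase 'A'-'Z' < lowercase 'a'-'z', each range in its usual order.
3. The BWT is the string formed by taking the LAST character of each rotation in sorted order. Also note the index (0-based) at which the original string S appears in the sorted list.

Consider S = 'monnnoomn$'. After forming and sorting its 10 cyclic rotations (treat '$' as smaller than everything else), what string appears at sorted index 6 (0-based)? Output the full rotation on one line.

Answer: noomn$monn

Derivation:
All 10 rotations (rotation i = S[i:]+S[:i]):
  rot[0] = monnnoomn$
  rot[1] = onnnoomn$m
  rot[2] = nnnoomn$mo
  rot[3] = nnoomn$mon
  rot[4] = noomn$monn
  rot[5] = oomn$monnn
  rot[6] = omn$monnno
  rot[7] = mn$monnnoo
  rot[8] = n$monnnoom
  rot[9] = $monnnoomn
Sorted (with $ < everything):
  sorted[0] = $monnnoomn
  sorted[1] = mn$monnnoo
  sorted[2] = monnnoomn$
  sorted[3] = n$monnnoom
  sorted[4] = nnnoomn$mo
  sorted[5] = nnoomn$mon
  sorted[6] = noomn$monn
  sorted[7] = omn$monnno
  sorted[8] = onnnoomn$m
  sorted[9] = oomn$monnn
sorted[6] = noomn$monn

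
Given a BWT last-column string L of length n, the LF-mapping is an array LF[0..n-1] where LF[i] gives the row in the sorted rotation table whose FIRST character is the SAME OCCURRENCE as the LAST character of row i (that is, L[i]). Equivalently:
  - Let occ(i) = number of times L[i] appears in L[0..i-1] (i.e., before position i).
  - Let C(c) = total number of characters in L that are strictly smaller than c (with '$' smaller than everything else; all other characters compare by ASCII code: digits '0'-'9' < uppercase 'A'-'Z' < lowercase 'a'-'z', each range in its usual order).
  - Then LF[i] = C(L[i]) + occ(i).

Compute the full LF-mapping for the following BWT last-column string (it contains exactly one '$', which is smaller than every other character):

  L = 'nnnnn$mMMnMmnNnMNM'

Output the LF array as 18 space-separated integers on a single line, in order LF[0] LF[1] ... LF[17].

Answer: 10 11 12 13 14 0 8 1 2 15 3 9 16 6 17 4 7 5

Derivation:
Char counts: '$':1, 'M':5, 'N':2, 'm':2, 'n':8
C (first-col start): C('$')=0, C('M')=1, C('N')=6, C('m')=8, C('n')=10
L[0]='n': occ=0, LF[0]=C('n')+0=10+0=10
L[1]='n': occ=1, LF[1]=C('n')+1=10+1=11
L[2]='n': occ=2, LF[2]=C('n')+2=10+2=12
L[3]='n': occ=3, LF[3]=C('n')+3=10+3=13
L[4]='n': occ=4, LF[4]=C('n')+4=10+4=14
L[5]='$': occ=0, LF[5]=C('$')+0=0+0=0
L[6]='m': occ=0, LF[6]=C('m')+0=8+0=8
L[7]='M': occ=0, LF[7]=C('M')+0=1+0=1
L[8]='M': occ=1, LF[8]=C('M')+1=1+1=2
L[9]='n': occ=5, LF[9]=C('n')+5=10+5=15
L[10]='M': occ=2, LF[10]=C('M')+2=1+2=3
L[11]='m': occ=1, LF[11]=C('m')+1=8+1=9
L[12]='n': occ=6, LF[12]=C('n')+6=10+6=16
L[13]='N': occ=0, LF[13]=C('N')+0=6+0=6
L[14]='n': occ=7, LF[14]=C('n')+7=10+7=17
L[15]='M': occ=3, LF[15]=C('M')+3=1+3=4
L[16]='N': occ=1, LF[16]=C('N')+1=6+1=7
L[17]='M': occ=4, LF[17]=C('M')+4=1+4=5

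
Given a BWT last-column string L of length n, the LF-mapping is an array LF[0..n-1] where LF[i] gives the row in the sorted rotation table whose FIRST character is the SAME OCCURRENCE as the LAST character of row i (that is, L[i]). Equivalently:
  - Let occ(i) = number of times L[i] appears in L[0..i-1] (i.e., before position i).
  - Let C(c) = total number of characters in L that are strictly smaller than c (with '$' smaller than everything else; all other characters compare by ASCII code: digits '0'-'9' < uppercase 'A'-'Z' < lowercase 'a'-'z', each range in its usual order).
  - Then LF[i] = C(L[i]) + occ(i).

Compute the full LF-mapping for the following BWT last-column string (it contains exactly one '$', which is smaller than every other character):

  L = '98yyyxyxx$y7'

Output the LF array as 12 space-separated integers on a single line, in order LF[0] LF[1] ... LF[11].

Answer: 3 2 7 8 9 4 10 5 6 0 11 1

Derivation:
Char counts: '$':1, '7':1, '8':1, '9':1, 'x':3, 'y':5
C (first-col start): C('$')=0, C('7')=1, C('8')=2, C('9')=3, C('x')=4, C('y')=7
L[0]='9': occ=0, LF[0]=C('9')+0=3+0=3
L[1]='8': occ=0, LF[1]=C('8')+0=2+0=2
L[2]='y': occ=0, LF[2]=C('y')+0=7+0=7
L[3]='y': occ=1, LF[3]=C('y')+1=7+1=8
L[4]='y': occ=2, LF[4]=C('y')+2=7+2=9
L[5]='x': occ=0, LF[5]=C('x')+0=4+0=4
L[6]='y': occ=3, LF[6]=C('y')+3=7+3=10
L[7]='x': occ=1, LF[7]=C('x')+1=4+1=5
L[8]='x': occ=2, LF[8]=C('x')+2=4+2=6
L[9]='$': occ=0, LF[9]=C('$')+0=0+0=0
L[10]='y': occ=4, LF[10]=C('y')+4=7+4=11
L[11]='7': occ=0, LF[11]=C('7')+0=1+0=1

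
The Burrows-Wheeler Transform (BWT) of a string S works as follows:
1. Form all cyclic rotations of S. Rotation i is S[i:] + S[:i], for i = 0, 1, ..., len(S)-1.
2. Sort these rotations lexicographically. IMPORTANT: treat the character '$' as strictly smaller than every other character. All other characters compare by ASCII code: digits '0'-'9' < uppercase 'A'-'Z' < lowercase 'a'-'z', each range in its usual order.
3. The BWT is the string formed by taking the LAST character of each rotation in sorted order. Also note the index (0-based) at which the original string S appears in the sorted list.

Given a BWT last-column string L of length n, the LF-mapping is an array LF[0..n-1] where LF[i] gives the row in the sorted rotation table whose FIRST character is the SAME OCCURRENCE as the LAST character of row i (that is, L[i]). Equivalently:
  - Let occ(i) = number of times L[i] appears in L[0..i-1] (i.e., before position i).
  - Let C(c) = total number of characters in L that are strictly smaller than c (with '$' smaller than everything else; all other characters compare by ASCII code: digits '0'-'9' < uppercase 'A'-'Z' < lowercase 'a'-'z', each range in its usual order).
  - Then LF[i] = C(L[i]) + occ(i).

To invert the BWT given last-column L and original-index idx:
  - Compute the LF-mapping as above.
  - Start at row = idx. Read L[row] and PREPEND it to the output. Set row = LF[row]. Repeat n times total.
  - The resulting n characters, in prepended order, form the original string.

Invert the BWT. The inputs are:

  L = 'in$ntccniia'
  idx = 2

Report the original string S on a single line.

Answer: cincinnati$

Derivation:
LF mapping: 4 7 0 8 10 2 3 9 5 6 1
Walk LF starting at row 2, prepending L[row]:
  step 1: row=2, L[2]='$', prepend. Next row=LF[2]=0
  step 2: row=0, L[0]='i', prepend. Next row=LF[0]=4
  step 3: row=4, L[4]='t', prepend. Next row=LF[4]=10
  step 4: row=10, L[10]='a', prepend. Next row=LF[10]=1
  step 5: row=1, L[1]='n', prepend. Next row=LF[1]=7
  step 6: row=7, L[7]='n', prepend. Next row=LF[7]=9
  step 7: row=9, L[9]='i', prepend. Next row=LF[9]=6
  step 8: row=6, L[6]='c', prepend. Next row=LF[6]=3
  step 9: row=3, L[3]='n', prepend. Next row=LF[3]=8
  step 10: row=8, L[8]='i', prepend. Next row=LF[8]=5
  step 11: row=5, L[5]='c', prepend. Next row=LF[5]=2
Reversed output: cincinnati$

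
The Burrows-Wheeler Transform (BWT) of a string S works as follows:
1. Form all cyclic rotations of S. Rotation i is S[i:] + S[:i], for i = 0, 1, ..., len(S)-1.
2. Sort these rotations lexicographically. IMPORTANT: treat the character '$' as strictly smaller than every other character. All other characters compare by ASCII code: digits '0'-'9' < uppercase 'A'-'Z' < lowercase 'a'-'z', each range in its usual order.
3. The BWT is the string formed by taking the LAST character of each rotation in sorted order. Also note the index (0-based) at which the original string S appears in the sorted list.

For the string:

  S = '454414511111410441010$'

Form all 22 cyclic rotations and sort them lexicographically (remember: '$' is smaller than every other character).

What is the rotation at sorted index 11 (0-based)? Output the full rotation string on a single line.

Answer: 1410441010$45441451111

Derivation:
All 22 rotations (rotation i = S[i:]+S[:i]):
  rot[0] = 454414511111410441010$
  rot[1] = 54414511111410441010$4
  rot[2] = 4414511111410441010$45
  rot[3] = 414511111410441010$454
  rot[4] = 14511111410441010$4544
  rot[5] = 4511111410441010$45441
  rot[6] = 511111410441010$454414
  rot[7] = 11111410441010$4544145
  rot[8] = 1111410441010$45441451
  rot[9] = 111410441010$454414511
  rot[10] = 11410441010$4544145111
  rot[11] = 1410441010$45441451111
  rot[12] = 410441010$454414511111
  rot[13] = 10441010$4544145111114
  rot[14] = 0441010$45441451111141
  rot[15] = 441010$454414511111410
  rot[16] = 41010$4544145111114104
  rot[17] = 1010$45441451111141044
  rot[18] = 010$454414511111410441
  rot[19] = 10$4544145111114104410
  rot[20] = 0$45441451111141044101
  rot[21] = $454414511111410441010
Sorted (with $ < everything):
  sorted[0] = $454414511111410441010
  sorted[1] = 0$45441451111141044101
  sorted[2] = 010$454414511111410441
  sorted[3] = 0441010$45441451111141
  sorted[4] = 10$4544145111114104410
  sorted[5] = 1010$45441451111141044
  sorted[6] = 10441010$4544145111114
  sorted[7] = 11111410441010$4544145
  sorted[8] = 1111410441010$45441451
  sorted[9] = 111410441010$454414511
  sorted[10] = 11410441010$4544145111
  sorted[11] = 1410441010$45441451111
  sorted[12] = 14511111410441010$4544
  sorted[13] = 41010$4544145111114104
  sorted[14] = 410441010$454414511111
  sorted[15] = 414511111410441010$454
  sorted[16] = 441010$454414511111410
  sorted[17] = 4414511111410441010$45
  sorted[18] = 4511111410441010$45441
  sorted[19] = 454414511111410441010$
  sorted[20] = 511111410441010$454414
  sorted[21] = 54414511111410441010$4
sorted[11] = 1410441010$45441451111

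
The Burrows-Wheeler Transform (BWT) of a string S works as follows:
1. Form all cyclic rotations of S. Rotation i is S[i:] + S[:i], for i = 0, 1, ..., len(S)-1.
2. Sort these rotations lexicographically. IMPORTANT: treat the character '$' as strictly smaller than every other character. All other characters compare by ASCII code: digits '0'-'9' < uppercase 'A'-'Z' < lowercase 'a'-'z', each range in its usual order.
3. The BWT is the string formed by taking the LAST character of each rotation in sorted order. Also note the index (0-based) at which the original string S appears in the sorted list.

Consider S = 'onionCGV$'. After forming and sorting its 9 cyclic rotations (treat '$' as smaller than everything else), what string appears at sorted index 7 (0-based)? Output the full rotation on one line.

Answer: onCGV$oni

Derivation:
All 9 rotations (rotation i = S[i:]+S[:i]):
  rot[0] = onionCGV$
  rot[1] = nionCGV$o
  rot[2] = ionCGV$on
  rot[3] = onCGV$oni
  rot[4] = nCGV$onio
  rot[5] = CGV$onion
  rot[6] = GV$onionC
  rot[7] = V$onionCG
  rot[8] = $onionCGV
Sorted (with $ < everything):
  sorted[0] = $onionCGV
  sorted[1] = CGV$onion
  sorted[2] = GV$onionC
  sorted[3] = V$onionCG
  sorted[4] = ionCGV$on
  sorted[5] = nCGV$onio
  sorted[6] = nionCGV$o
  sorted[7] = onCGV$oni
  sorted[8] = onionCGV$
sorted[7] = onCGV$oni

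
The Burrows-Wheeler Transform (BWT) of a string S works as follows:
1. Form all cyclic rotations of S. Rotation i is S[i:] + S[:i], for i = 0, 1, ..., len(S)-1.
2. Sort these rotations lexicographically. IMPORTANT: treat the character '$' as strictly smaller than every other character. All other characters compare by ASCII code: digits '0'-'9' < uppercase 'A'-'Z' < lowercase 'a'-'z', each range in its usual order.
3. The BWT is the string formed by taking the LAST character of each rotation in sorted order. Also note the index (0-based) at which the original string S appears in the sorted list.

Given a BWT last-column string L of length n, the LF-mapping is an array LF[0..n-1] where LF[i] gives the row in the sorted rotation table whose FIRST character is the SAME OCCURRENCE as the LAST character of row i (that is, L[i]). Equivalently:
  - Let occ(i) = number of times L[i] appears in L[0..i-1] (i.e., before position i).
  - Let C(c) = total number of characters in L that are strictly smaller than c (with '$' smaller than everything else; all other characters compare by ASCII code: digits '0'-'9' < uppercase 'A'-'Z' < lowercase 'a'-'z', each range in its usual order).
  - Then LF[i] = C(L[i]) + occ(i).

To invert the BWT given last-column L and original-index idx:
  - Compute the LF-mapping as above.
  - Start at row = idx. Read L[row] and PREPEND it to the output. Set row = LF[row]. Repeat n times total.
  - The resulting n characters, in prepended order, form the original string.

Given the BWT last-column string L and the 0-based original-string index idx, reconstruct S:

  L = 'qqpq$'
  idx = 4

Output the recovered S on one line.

Answer: qqpq$

Derivation:
LF mapping: 2 3 1 4 0
Walk LF starting at row 4, prepending L[row]:
  step 1: row=4, L[4]='$', prepend. Next row=LF[4]=0
  step 2: row=0, L[0]='q', prepend. Next row=LF[0]=2
  step 3: row=2, L[2]='p', prepend. Next row=LF[2]=1
  step 4: row=1, L[1]='q', prepend. Next row=LF[1]=3
  step 5: row=3, L[3]='q', prepend. Next row=LF[3]=4
Reversed output: qqpq$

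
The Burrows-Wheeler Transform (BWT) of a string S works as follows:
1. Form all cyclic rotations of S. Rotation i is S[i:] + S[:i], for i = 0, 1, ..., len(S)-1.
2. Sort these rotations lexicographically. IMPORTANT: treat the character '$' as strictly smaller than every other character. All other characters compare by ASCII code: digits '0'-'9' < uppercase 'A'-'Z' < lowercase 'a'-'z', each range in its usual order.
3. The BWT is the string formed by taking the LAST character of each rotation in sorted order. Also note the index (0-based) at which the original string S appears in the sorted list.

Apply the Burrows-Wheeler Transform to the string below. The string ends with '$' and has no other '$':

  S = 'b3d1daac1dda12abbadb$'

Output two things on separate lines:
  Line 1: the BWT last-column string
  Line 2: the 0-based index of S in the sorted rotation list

Answer: badc1bdd2abd$baa3d1a1
12

Derivation:
All 21 rotations (rotation i = S[i:]+S[:i]):
  rot[0] = b3d1daac1dda12abbadb$
  rot[1] = 3d1daac1dda12abbadb$b
  rot[2] = d1daac1dda12abbadb$b3
  rot[3] = 1daac1dda12abbadb$b3d
  rot[4] = daac1dda12abbadb$b3d1
  rot[5] = aac1dda12abbadb$b3d1d
  rot[6] = ac1dda12abbadb$b3d1da
  rot[7] = c1dda12abbadb$b3d1daa
  rot[8] = 1dda12abbadb$b3d1daac
  rot[9] = dda12abbadb$b3d1daac1
  rot[10] = da12abbadb$b3d1daac1d
  rot[11] = a12abbadb$b3d1daac1dd
  rot[12] = 12abbadb$b3d1daac1dda
  rot[13] = 2abbadb$b3d1daac1dda1
  rot[14] = abbadb$b3d1daac1dda12
  rot[15] = bbadb$b3d1daac1dda12a
  rot[16] = badb$b3d1daac1dda12ab
  rot[17] = adb$b3d1daac1dda12abb
  rot[18] = db$b3d1daac1dda12abba
  rot[19] = b$b3d1daac1dda12abbad
  rot[20] = $b3d1daac1dda12abbadb
Sorted (with $ < everything):
  sorted[0] = $b3d1daac1dda12abbadb  (last char: 'b')
  sorted[1] = 12abbadb$b3d1daac1dda  (last char: 'a')
  sorted[2] = 1daac1dda12abbadb$b3d  (last char: 'd')
  sorted[3] = 1dda12abbadb$b3d1daac  (last char: 'c')
  sorted[4] = 2abbadb$b3d1daac1dda1  (last char: '1')
  sorted[5] = 3d1daac1dda12abbadb$b  (last char: 'b')
  sorted[6] = a12abbadb$b3d1daac1dd  (last char: 'd')
  sorted[7] = aac1dda12abbadb$b3d1d  (last char: 'd')
  sorted[8] = abbadb$b3d1daac1dda12  (last char: '2')
  sorted[9] = ac1dda12abbadb$b3d1da  (last char: 'a')
  sorted[10] = adb$b3d1daac1dda12abb  (last char: 'b')
  sorted[11] = b$b3d1daac1dda12abbad  (last char: 'd')
  sorted[12] = b3d1daac1dda12abbadb$  (last char: '$')
  sorted[13] = badb$b3d1daac1dda12ab  (last char: 'b')
  sorted[14] = bbadb$b3d1daac1dda12a  (last char: 'a')
  sorted[15] = c1dda12abbadb$b3d1daa  (last char: 'a')
  sorted[16] = d1daac1dda12abbadb$b3  (last char: '3')
  sorted[17] = da12abbadb$b3d1daac1d  (last char: 'd')
  sorted[18] = daac1dda12abbadb$b3d1  (last char: '1')
  sorted[19] = db$b3d1daac1dda12abba  (last char: 'a')
  sorted[20] = dda12abbadb$b3d1daac1  (last char: '1')
Last column: badc1bdd2abd$baa3d1a1
Original string S is at sorted index 12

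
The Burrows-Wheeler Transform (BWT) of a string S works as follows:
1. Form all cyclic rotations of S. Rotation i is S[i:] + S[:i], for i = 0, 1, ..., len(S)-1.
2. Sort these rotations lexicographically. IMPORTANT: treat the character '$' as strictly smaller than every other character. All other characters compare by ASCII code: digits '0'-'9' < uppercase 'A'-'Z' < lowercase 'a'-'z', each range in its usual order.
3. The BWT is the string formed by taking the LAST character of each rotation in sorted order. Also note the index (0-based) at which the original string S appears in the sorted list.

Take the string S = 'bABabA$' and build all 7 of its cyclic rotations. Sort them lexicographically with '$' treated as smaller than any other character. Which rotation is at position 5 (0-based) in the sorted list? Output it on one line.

All 7 rotations (rotation i = S[i:]+S[:i]):
  rot[0] = bABabA$
  rot[1] = ABabA$b
  rot[2] = BabA$bA
  rot[3] = abA$bAB
  rot[4] = bA$bABa
  rot[5] = A$bABab
  rot[6] = $bABabA
Sorted (with $ < everything):
  sorted[0] = $bABabA
  sorted[1] = A$bABab
  sorted[2] = ABabA$b
  sorted[3] = BabA$bA
  sorted[4] = abA$bAB
  sorted[5] = bA$bABa
  sorted[6] = bABabA$
sorted[5] = bA$bABa

Answer: bA$bABa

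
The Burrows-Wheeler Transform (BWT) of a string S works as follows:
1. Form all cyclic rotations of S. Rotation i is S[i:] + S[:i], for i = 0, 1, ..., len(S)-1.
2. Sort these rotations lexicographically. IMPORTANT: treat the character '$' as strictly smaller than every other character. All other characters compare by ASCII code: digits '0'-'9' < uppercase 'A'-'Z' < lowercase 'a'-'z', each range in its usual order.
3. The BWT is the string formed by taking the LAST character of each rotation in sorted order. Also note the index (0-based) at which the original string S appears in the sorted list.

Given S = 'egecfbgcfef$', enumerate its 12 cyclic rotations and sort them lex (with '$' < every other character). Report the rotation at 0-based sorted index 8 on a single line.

All 12 rotations (rotation i = S[i:]+S[:i]):
  rot[0] = egecfbgcfef$
  rot[1] = gecfbgcfef$e
  rot[2] = ecfbgcfef$eg
  rot[3] = cfbgcfef$ege
  rot[4] = fbgcfef$egec
  rot[5] = bgcfef$egecf
  rot[6] = gcfef$egecfb
  rot[7] = cfef$egecfbg
  rot[8] = fef$egecfbgc
  rot[9] = ef$egecfbgcf
  rot[10] = f$egecfbgcfe
  rot[11] = $egecfbgcfef
Sorted (with $ < everything):
  sorted[0] = $egecfbgcfef
  sorted[1] = bgcfef$egecf
  sorted[2] = cfbgcfef$ege
  sorted[3] = cfef$egecfbg
  sorted[4] = ecfbgcfef$eg
  sorted[5] = ef$egecfbgcf
  sorted[6] = egecfbgcfef$
  sorted[7] = f$egecfbgcfe
  sorted[8] = fbgcfef$egec
  sorted[9] = fef$egecfbgc
  sorted[10] = gcfef$egecfb
  sorted[11] = gecfbgcfef$e
sorted[8] = fbgcfef$egec

Answer: fbgcfef$egec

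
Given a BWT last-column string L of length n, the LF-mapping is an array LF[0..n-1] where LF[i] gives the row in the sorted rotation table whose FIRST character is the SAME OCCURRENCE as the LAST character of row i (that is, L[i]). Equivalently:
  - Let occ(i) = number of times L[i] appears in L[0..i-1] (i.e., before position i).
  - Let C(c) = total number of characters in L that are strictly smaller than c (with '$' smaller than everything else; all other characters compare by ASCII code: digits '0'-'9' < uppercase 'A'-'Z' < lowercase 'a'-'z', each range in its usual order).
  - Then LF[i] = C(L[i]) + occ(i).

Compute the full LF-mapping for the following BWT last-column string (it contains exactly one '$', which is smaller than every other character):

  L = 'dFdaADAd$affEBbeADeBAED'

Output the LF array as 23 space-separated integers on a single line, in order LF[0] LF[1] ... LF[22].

Char counts: '$':1, 'A':4, 'B':2, 'D':3, 'E':2, 'F':1, 'a':2, 'b':1, 'd':3, 'e':2, 'f':2
C (first-col start): C('$')=0, C('A')=1, C('B')=5, C('D')=7, C('E')=10, C('F')=12, C('a')=13, C('b')=15, C('d')=16, C('e')=19, C('f')=21
L[0]='d': occ=0, LF[0]=C('d')+0=16+0=16
L[1]='F': occ=0, LF[1]=C('F')+0=12+0=12
L[2]='d': occ=1, LF[2]=C('d')+1=16+1=17
L[3]='a': occ=0, LF[3]=C('a')+0=13+0=13
L[4]='A': occ=0, LF[4]=C('A')+0=1+0=1
L[5]='D': occ=0, LF[5]=C('D')+0=7+0=7
L[6]='A': occ=1, LF[6]=C('A')+1=1+1=2
L[7]='d': occ=2, LF[7]=C('d')+2=16+2=18
L[8]='$': occ=0, LF[8]=C('$')+0=0+0=0
L[9]='a': occ=1, LF[9]=C('a')+1=13+1=14
L[10]='f': occ=0, LF[10]=C('f')+0=21+0=21
L[11]='f': occ=1, LF[11]=C('f')+1=21+1=22
L[12]='E': occ=0, LF[12]=C('E')+0=10+0=10
L[13]='B': occ=0, LF[13]=C('B')+0=5+0=5
L[14]='b': occ=0, LF[14]=C('b')+0=15+0=15
L[15]='e': occ=0, LF[15]=C('e')+0=19+0=19
L[16]='A': occ=2, LF[16]=C('A')+2=1+2=3
L[17]='D': occ=1, LF[17]=C('D')+1=7+1=8
L[18]='e': occ=1, LF[18]=C('e')+1=19+1=20
L[19]='B': occ=1, LF[19]=C('B')+1=5+1=6
L[20]='A': occ=3, LF[20]=C('A')+3=1+3=4
L[21]='E': occ=1, LF[21]=C('E')+1=10+1=11
L[22]='D': occ=2, LF[22]=C('D')+2=7+2=9

Answer: 16 12 17 13 1 7 2 18 0 14 21 22 10 5 15 19 3 8 20 6 4 11 9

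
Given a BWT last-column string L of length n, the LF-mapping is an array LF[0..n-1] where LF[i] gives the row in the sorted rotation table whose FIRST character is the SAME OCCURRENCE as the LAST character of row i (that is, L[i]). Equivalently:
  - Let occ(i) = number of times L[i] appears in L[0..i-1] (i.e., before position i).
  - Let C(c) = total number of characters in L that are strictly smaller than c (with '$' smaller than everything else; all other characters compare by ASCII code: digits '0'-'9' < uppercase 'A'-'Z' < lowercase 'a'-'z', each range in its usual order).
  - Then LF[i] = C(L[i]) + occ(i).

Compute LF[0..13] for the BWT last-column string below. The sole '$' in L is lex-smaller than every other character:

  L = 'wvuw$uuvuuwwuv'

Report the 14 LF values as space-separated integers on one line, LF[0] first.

Answer: 10 7 1 11 0 2 3 8 4 5 12 13 6 9

Derivation:
Char counts: '$':1, 'u':6, 'v':3, 'w':4
C (first-col start): C('$')=0, C('u')=1, C('v')=7, C('w')=10
L[0]='w': occ=0, LF[0]=C('w')+0=10+0=10
L[1]='v': occ=0, LF[1]=C('v')+0=7+0=7
L[2]='u': occ=0, LF[2]=C('u')+0=1+0=1
L[3]='w': occ=1, LF[3]=C('w')+1=10+1=11
L[4]='$': occ=0, LF[4]=C('$')+0=0+0=0
L[5]='u': occ=1, LF[5]=C('u')+1=1+1=2
L[6]='u': occ=2, LF[6]=C('u')+2=1+2=3
L[7]='v': occ=1, LF[7]=C('v')+1=7+1=8
L[8]='u': occ=3, LF[8]=C('u')+3=1+3=4
L[9]='u': occ=4, LF[9]=C('u')+4=1+4=5
L[10]='w': occ=2, LF[10]=C('w')+2=10+2=12
L[11]='w': occ=3, LF[11]=C('w')+3=10+3=13
L[12]='u': occ=5, LF[12]=C('u')+5=1+5=6
L[13]='v': occ=2, LF[13]=C('v')+2=7+2=9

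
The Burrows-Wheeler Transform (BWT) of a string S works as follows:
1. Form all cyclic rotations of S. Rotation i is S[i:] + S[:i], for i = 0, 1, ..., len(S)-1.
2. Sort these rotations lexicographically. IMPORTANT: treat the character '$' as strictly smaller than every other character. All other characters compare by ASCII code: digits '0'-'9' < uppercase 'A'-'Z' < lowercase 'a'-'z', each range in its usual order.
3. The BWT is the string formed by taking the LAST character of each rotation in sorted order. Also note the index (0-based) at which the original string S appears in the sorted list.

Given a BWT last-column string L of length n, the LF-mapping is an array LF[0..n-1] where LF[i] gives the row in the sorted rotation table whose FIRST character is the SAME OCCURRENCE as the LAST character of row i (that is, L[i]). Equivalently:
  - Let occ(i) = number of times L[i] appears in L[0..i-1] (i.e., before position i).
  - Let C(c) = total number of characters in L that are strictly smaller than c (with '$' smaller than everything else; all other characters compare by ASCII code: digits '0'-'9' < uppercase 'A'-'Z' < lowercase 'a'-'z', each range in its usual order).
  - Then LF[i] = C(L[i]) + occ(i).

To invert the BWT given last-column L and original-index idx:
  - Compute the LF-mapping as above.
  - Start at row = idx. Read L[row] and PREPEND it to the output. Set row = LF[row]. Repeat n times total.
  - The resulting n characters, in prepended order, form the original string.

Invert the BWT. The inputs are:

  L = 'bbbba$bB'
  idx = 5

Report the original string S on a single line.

Answer: babBbbb$

Derivation:
LF mapping: 3 4 5 6 2 0 7 1
Walk LF starting at row 5, prepending L[row]:
  step 1: row=5, L[5]='$', prepend. Next row=LF[5]=0
  step 2: row=0, L[0]='b', prepend. Next row=LF[0]=3
  step 3: row=3, L[3]='b', prepend. Next row=LF[3]=6
  step 4: row=6, L[6]='b', prepend. Next row=LF[6]=7
  step 5: row=7, L[7]='B', prepend. Next row=LF[7]=1
  step 6: row=1, L[1]='b', prepend. Next row=LF[1]=4
  step 7: row=4, L[4]='a', prepend. Next row=LF[4]=2
  step 8: row=2, L[2]='b', prepend. Next row=LF[2]=5
Reversed output: babBbbb$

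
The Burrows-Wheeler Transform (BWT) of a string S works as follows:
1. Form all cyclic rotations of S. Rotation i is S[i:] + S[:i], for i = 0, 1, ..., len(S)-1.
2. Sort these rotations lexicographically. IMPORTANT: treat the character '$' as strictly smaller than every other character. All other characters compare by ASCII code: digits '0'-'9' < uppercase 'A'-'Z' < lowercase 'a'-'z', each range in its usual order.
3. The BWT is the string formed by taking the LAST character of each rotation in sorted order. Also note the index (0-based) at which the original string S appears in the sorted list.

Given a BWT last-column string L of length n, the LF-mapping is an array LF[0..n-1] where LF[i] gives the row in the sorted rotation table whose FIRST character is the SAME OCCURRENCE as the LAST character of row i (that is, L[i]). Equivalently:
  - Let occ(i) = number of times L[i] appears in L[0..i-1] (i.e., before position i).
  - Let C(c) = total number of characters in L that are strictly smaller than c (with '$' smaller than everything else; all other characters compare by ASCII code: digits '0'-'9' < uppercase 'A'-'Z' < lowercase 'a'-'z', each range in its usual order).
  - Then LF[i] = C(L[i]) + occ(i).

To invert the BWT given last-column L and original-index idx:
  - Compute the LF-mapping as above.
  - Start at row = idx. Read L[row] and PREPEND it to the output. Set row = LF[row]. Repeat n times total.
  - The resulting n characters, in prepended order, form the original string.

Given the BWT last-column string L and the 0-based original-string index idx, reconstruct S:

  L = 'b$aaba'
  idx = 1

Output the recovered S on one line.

LF mapping: 4 0 1 2 5 3
Walk LF starting at row 1, prepending L[row]:
  step 1: row=1, L[1]='$', prepend. Next row=LF[1]=0
  step 2: row=0, L[0]='b', prepend. Next row=LF[0]=4
  step 3: row=4, L[4]='b', prepend. Next row=LF[4]=5
  step 4: row=5, L[5]='a', prepend. Next row=LF[5]=3
  step 5: row=3, L[3]='a', prepend. Next row=LF[3]=2
  step 6: row=2, L[2]='a', prepend. Next row=LF[2]=1
Reversed output: aaabb$

Answer: aaabb$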